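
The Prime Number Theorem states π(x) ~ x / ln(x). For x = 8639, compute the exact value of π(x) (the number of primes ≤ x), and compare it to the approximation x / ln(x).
π(8639) = 1075;  x/ln(x) ≈ 953.11;  relative error ≈ 11.34%.

Directly count primes up to 8639: π(8639) = 1075. The PNT approximation gives 8639/ln(8639) ≈ 8639/9.06404 ≈ 953.11. Relative error (π(x) − x/ln(x)) / π(x) ≈ 11.34%; the approximation is known to undercount slightly (Li(x) is a better estimate).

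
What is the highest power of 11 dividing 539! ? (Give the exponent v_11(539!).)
v_11(539!) = 53

Legendre's formula: v_p(n!) = Σ_{k ≥ 1} ⌊n / p^k⌋. For p = 11, n = 539, the terms are:
  ⌊539/11^1⌋ = ⌊539/11⌋ = 49
  ⌊539/11^2⌋ = ⌊539/121⌋ = 4
(the next term ⌊539/11^3⌋ = 0, terminating the sum). Summing: v_11(539!) = 49 + 4 = 53.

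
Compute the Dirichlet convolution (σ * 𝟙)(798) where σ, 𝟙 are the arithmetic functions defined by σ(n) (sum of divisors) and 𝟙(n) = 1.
(σ * 𝟙)(798) = 3780

Divisors of 798: [1, 2, 3, 6, 7, 14, 19, 21, 38, 42, 57, 114, 133, 266, 399, 798]. For each d | 798:
  d = 1: σ(1) · 𝟙(798/1) = 1 · 1 = 1
  d = 2: σ(2) · 𝟙(798/2) = 3 · 1 = 3
  d = 3: σ(3) · 𝟙(798/3) = 4 · 1 = 4
  d = 6: σ(6) · 𝟙(798/6) = 12 · 1 = 12
  d = 7: σ(7) · 𝟙(798/7) = 8 · 1 = 8
  d = 14: σ(14) · 𝟙(798/14) = 24 · 1 = 24
  d = 19: σ(19) · 𝟙(798/19) = 20 · 1 = 20
  d = 21: σ(21) · 𝟙(798/21) = 32 · 1 = 32
  d = 38: σ(38) · 𝟙(798/38) = 60 · 1 = 60
  d = 42: σ(42) · 𝟙(798/42) = 96 · 1 = 96
  d = 57: σ(57) · 𝟙(798/57) = 80 · 1 = 80
  d = 114: σ(114) · 𝟙(798/114) = 240 · 1 = 240
  d = 133: σ(133) · 𝟙(798/133) = 160 · 1 = 160
  d = 266: σ(266) · 𝟙(798/266) = 480 · 1 = 480
  d = 399: σ(399) · 𝟙(798/399) = 640 · 1 = 640
  d = 798: σ(798) · 𝟙(798/798) = 1920 · 1 = 1920
Summing: (σ * 𝟙)(798) = 1 + 3 + 4 + 12 + 8 + 24 + 20 + 32 + 60 + 96 + 80 + 240 + 160 + 480 + 640 + 1920 = 3780.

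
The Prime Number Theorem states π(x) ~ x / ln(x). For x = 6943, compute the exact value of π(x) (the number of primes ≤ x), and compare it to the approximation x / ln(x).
π(6943) = 890;  x/ln(x) ≈ 784.92;  relative error ≈ 11.81%.

Directly count primes up to 6943: π(6943) = 890. The PNT approximation gives 6943/ln(6943) ≈ 6943/8.84549 ≈ 784.92. Relative error (π(x) − x/ln(x)) / π(x) ≈ 11.81%; the approximation is known to undercount slightly (Li(x) is a better estimate).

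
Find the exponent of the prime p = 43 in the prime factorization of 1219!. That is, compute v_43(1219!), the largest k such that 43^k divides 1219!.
v_43(1219!) = 28

Legendre's formula: v_p(n!) = Σ_{k ≥ 1} ⌊n / p^k⌋. For p = 43, n = 1219, the terms are:
  ⌊1219/43^1⌋ = ⌊1219/43⌋ = 28
(the next term ⌊1219/43^2⌋ = 0, terminating the sum). Summing: v_43(1219!) = 28 = 28.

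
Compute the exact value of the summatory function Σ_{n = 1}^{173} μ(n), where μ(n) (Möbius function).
Σ_{n ≤ 173} μ(n) = -3

Compute μ(n) for each 1 ≤ n ≤ 173: μ(1) = 1, μ(2) = -1, μ(3) = -1, μ(4) = 0, μ(5) = -1, μ(6) = 1, μ(7) = -1, μ(8) = 0, μ(9) = 0, μ(10) = 1, μ(11) = -1, μ(12) = 0, μ(13) = -1, μ(14) = 1, μ(15) = 1, μ(16) = 0, μ(17) = -1, μ(18) = 0, μ(19) = -1, μ(20) = 0, μ(21) = 1, μ(22) = 1, μ(23) = -1, μ(24) = 0, μ(25) = 0, μ(26) = 1, μ(27) = 0, μ(28) = 0, μ(29) = -1, μ(30) = -1, μ(31) = -1, μ(32) = 0, μ(33) = 1, μ(34) = 1, μ(35) = 1, μ(36) = 0, μ(37) = -1, μ(38) = 1, μ(39) = 1, μ(40) = 0, μ(41) = -1, μ(42) = -1, μ(43) = -1, μ(44) = 0, μ(45) = 0, μ(46) = 1, μ(47) = -1, μ(48) = 0, μ(49) = 0, μ(50) = 0, μ(51) = 1, μ(52) = 0, μ(53) = -1, μ(54) = 0, μ(55) = 1, μ(56) = 0, μ(57) = 1, μ(58) = 1, μ(59) = -1, μ(60) = 0, μ(61) = -1, μ(62) = 1, μ(63) = 0, μ(64) = 0, μ(65) = 1, μ(66) = -1, μ(67) = -1, μ(68) = 0, μ(69) = 1, μ(70) = -1, μ(71) = -1, μ(72) = 0, μ(73) = -1, μ(74) = 1, μ(75) = 0, μ(76) = 0, μ(77) = 1, μ(78) = -1, μ(79) = -1, μ(80) = 0, μ(81) = 0, μ(82) = 1, μ(83) = -1, μ(84) = 0, μ(85) = 1, μ(86) = 1, μ(87) = 1, μ(88) = 0, μ(89) = -1, μ(90) = 0, μ(91) = 1, μ(92) = 0, μ(93) = 1, μ(94) = 1, μ(95) = 1, μ(96) = 0, μ(97) = -1, μ(98) = 0, μ(99) = 0, μ(100) = 0, μ(101) = -1, μ(102) = -1, μ(103) = -1, μ(104) = 0, μ(105) = -1, μ(106) = 1, μ(107) = -1, μ(108) = 0, μ(109) = -1, μ(110) = -1, μ(111) = 1, μ(112) = 0, μ(113) = -1, μ(114) = -1, μ(115) = 1, μ(116) = 0, μ(117) = 0, μ(118) = 1, μ(119) = 1, μ(120) = 0, μ(121) = 0, μ(122) = 1, μ(123) = 1, μ(124) = 0, μ(125) = 0, μ(126) = 0, μ(127) = -1, μ(128) = 0, μ(129) = 1, μ(130) = -1, μ(131) = -1, μ(132) = 0, μ(133) = 1, μ(134) = 1, μ(135) = 0, μ(136) = 0, μ(137) = -1, μ(138) = -1, μ(139) = -1, μ(140) = 0, μ(141) = 1, μ(142) = 1, μ(143) = 1, μ(144) = 0, μ(145) = 1, μ(146) = 1, μ(147) = 0, μ(148) = 0, μ(149) = -1, μ(150) = 0, μ(151) = -1, μ(152) = 0, μ(153) = 0, μ(154) = -1, μ(155) = 1, μ(156) = 0, μ(157) = -1, μ(158) = 1, μ(159) = 1, μ(160) = 0, μ(161) = 1, μ(162) = 0, μ(163) = -1, μ(164) = 0, μ(165) = -1, μ(166) = 1, μ(167) = -1, μ(168) = 0, μ(169) = 0, μ(170) = -1, μ(171) = 0, μ(172) = 0, μ(173) = -1. Summing all 173 values: -3. (Mertens function M(x) = Σ_{n ≤ x} μ(n); on average M(x) should be small (PNT ⟺ M(x) = o(x)).)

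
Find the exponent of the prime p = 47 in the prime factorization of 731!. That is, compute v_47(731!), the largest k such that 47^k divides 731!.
v_47(731!) = 15

Legendre's formula: v_p(n!) = Σ_{k ≥ 1} ⌊n / p^k⌋. For p = 47, n = 731, the terms are:
  ⌊731/47^1⌋ = ⌊731/47⌋ = 15
(the next term ⌊731/47^2⌋ = 0, terminating the sum). Summing: v_47(731!) = 15 = 15.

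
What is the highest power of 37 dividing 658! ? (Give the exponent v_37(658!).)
v_37(658!) = 17

Legendre's formula: v_p(n!) = Σ_{k ≥ 1} ⌊n / p^k⌋. For p = 37, n = 658, the terms are:
  ⌊658/37^1⌋ = ⌊658/37⌋ = 17
(the next term ⌊658/37^2⌋ = 0, terminating the sum). Summing: v_37(658!) = 17 = 17.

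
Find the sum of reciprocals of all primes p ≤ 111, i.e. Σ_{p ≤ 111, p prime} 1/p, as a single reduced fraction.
Σ 1/p = 514977313070181206962860776592994315598662571/279734996817854936178276161872067809674997230

π(111) = 29, so the primes ≤ 111 are [2, 3, 5, 7, 11, 13, 17, 19, 23, 29, 31, 37, 41, 43, 47, 53, 59, 61, 67, 71, 73, 79, 83, 89, 97, 101, 103, 107, 109]. Summing 1/p over these primes: 514977313070181206962860776592994315598662571/279734996817854936178276161872067809674997230 ≈ 1.8409. Mertens estimate ln ln(111) + 0.2615 ≈ 1.8111.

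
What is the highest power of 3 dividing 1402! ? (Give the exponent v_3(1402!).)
v_3(1402!) = 696

Legendre's formula: v_p(n!) = Σ_{k ≥ 1} ⌊n / p^k⌋. For p = 3, n = 1402, the terms are:
  ⌊1402/3^1⌋ = ⌊1402/3⌋ = 467
  ⌊1402/3^2⌋ = ⌊1402/9⌋ = 155
  ⌊1402/3^3⌋ = ⌊1402/27⌋ = 51
  ⌊1402/3^4⌋ = ⌊1402/81⌋ = 17
  ⌊1402/3^5⌋ = ⌊1402/243⌋ = 5
  ⌊1402/3^6⌋ = ⌊1402/729⌋ = 1
(the next term ⌊1402/3^7⌋ = 0, terminating the sum). Summing: v_3(1402!) = 467 + 155 + 51 + 17 + 5 + 1 = 696.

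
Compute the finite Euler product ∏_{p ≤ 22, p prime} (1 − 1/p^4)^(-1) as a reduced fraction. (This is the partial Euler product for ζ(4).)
∏ = 7064087752265346803/6526834216796160000

The primes p ≤ 22 are [2, 3, 5, 7, 11, 13, 17, 19]. For each prime, (1 − 1/p^4)^(-1) = p^4 / (p^4 − 1). The product is (1 − 1/2^4)^(-1), (1 − 1/3^4)^(-1), (1 − 1/5^4)^(-1), (1 − 1/7^4)^(-1), (1 − 1/11^4)^(-1), (1 − 1/13^4)^(-1), (1 − 1/17^4)^(-1), (1 − 1/19^4)^(-1) = ∏ p^4 / (p^4 − 1) = 7064087752265346803/6526834216796160000.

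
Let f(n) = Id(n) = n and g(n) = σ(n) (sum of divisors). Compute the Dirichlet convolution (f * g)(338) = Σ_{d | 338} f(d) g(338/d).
(Id * σ)(338) = 2670

Divisors of 338: [1, 2, 13, 26, 169, 338]. For each d | 338:
  d = 1: Id(1) · σ(338/1) = 1 · 549 = 549
  d = 2: Id(2) · σ(338/2) = 2 · 183 = 366
  d = 13: Id(13) · σ(338/13) = 13 · 42 = 546
  d = 26: Id(26) · σ(338/26) = 26 · 14 = 364
  d = 169: Id(169) · σ(338/169) = 169 · 3 = 507
  d = 338: Id(338) · σ(338/338) = 338 · 1 = 338
Summing: (Id * σ)(338) = 549 + 366 + 546 + 364 + 507 + 338 = 2670.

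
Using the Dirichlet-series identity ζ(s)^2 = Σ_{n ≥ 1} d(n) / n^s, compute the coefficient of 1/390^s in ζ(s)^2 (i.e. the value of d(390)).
d(390) = 16

ζ(s)^2 = (Σ 1/m^s)(Σ 1/k^s). The coefficient of 1/n^s in the product is the number of ordered pairs (m, k) with mk = n, which equals d(n). For n = 390, divisors are [1, 2, 3, 5, 6, 10, 13, 15, 26, 30, 39, 65, 78, 130, 195, 390], so d(390) = 16.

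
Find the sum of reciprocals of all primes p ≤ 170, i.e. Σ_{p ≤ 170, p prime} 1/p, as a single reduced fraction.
Σ 1/p = 1840793455149223796977553240989608507934961889604586193282330007699/962947420735983927056946215901134429196419130606213075415963491270

π(170) = 39, so the primes ≤ 170 are [2, 3, 5, 7, 11, 13, 17, 19, 23, 29, 31, 37, 41, 43, 47, 53, 59, 61, 67, 71, 73, 79, 83, 89, 97, 101, 103, 107, 109, 113, 127, 131, 137, 139, 149, 151, 157, 163, 167]. Summing 1/p over these primes: 1840793455149223796977553240989608507934961889604586193282330007699/962947420735983927056946215901134429196419130606213075415963491270 ≈ 1.9116. Mertens estimate ln ln(170) + 0.2615 ≈ 1.8977.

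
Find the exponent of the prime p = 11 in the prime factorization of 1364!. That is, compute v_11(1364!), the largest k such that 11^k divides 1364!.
v_11(1364!) = 136

Legendre's formula: v_p(n!) = Σ_{k ≥ 1} ⌊n / p^k⌋. For p = 11, n = 1364, the terms are:
  ⌊1364/11^1⌋ = ⌊1364/11⌋ = 124
  ⌊1364/11^2⌋ = ⌊1364/121⌋ = 11
  ⌊1364/11^3⌋ = ⌊1364/1331⌋ = 1
(the next term ⌊1364/11^4⌋ = 0, terminating the sum). Summing: v_11(1364!) = 124 + 11 + 1 = 136.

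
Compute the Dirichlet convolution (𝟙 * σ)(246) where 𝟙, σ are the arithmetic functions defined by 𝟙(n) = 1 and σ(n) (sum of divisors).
(𝟙 * σ)(246) = 860

Divisors of 246: [1, 2, 3, 6, 41, 82, 123, 246]. For each d | 246:
  d = 1: 𝟙(1) · σ(246/1) = 1 · 504 = 504
  d = 2: 𝟙(2) · σ(246/2) = 1 · 168 = 168
  d = 3: 𝟙(3) · σ(246/3) = 1 · 126 = 126
  d = 6: 𝟙(6) · σ(246/6) = 1 · 42 = 42
  d = 41: 𝟙(41) · σ(246/41) = 1 · 12 = 12
  d = 82: 𝟙(82) · σ(246/82) = 1 · 4 = 4
  d = 123: 𝟙(123) · σ(246/123) = 1 · 3 = 3
  d = 246: 𝟙(246) · σ(246/246) = 1 · 1 = 1
Summing: (𝟙 * σ)(246) = 504 + 168 + 126 + 42 + 12 + 4 + 3 + 1 = 860.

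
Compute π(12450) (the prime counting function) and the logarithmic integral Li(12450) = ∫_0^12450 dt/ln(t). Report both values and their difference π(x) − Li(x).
π(12450) = 1485;  Li(12450) ≈ 1508.91;  π(x) − Li(x) ≈ -23.91.

Direct count of primes ≤ 12450 gives π(12450) = 1485. Numerical evaluation of the logarithmic integral gives Li(12450) ≈ 1508.91. The difference π(x) − Li(x) ≈ -23.91 is typically negative for small/moderate x (Li(x) overestimates), though Littlewood's theorem shows this sign changes infinitely often.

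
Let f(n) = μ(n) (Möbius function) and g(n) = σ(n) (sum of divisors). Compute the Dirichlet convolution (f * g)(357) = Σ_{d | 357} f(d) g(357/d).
(μ * σ)(357) = 357

Divisors of 357: [1, 3, 7, 17, 21, 51, 119, 357]. For each d | 357:
  d = 1: μ(1) · σ(357/1) = 1 · 576 = 576
  d = 3: μ(3) · σ(357/3) = -1 · 144 = -144
  d = 7: μ(7) · σ(357/7) = -1 · 72 = -72
  d = 17: μ(17) · σ(357/17) = -1 · 32 = -32
  d = 21: μ(21) · σ(357/21) = 1 · 18 = 18
  d = 51: μ(51) · σ(357/51) = 1 · 8 = 8
  d = 119: μ(119) · σ(357/119) = 1 · 4 = 4
  d = 357: μ(357) · σ(357/357) = -1 · 1 = -1
Summing: (μ * σ)(357) = 576 + -144 + -72 + -32 + 18 + 8 + 4 + -1 = 357.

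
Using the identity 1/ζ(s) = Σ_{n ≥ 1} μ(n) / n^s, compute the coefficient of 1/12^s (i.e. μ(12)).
μ(12) = 0

Factor n = 12 = 2^2 · 3. μ(n) = 0 if any exponent ≥ 2 (not squarefree); otherwise μ(n) = (−1)^{ω(n)} where ω(n) is the number of distinct prime factors. Applying: μ(12) = 0.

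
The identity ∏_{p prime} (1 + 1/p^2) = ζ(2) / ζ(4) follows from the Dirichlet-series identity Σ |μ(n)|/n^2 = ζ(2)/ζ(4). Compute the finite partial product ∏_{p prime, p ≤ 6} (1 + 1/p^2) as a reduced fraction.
∏ = 13/9

The primes p ≤ 6 are [2, 3, 5]. For each, (1 + 1/p^2) = (p^2 + 1)/p^2. Multiplying these fractions over p ∈ [2, 3, 5] gives 13/9. (In the limit P → ∞ this tends to ζ(2)/ζ(4).)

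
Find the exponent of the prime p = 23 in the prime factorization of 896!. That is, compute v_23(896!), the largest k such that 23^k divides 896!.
v_23(896!) = 39

Legendre's formula: v_p(n!) = Σ_{k ≥ 1} ⌊n / p^k⌋. For p = 23, n = 896, the terms are:
  ⌊896/23^1⌋ = ⌊896/23⌋ = 38
  ⌊896/23^2⌋ = ⌊896/529⌋ = 1
(the next term ⌊896/23^3⌋ = 0, terminating the sum). Summing: v_23(896!) = 38 + 1 = 39.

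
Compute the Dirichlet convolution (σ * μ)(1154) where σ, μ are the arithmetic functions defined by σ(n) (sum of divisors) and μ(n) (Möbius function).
(σ * μ)(1154) = 1154

Divisors of 1154: [1, 2, 577, 1154]. For each d | 1154:
  d = 1: σ(1) · μ(1154/1) = 1 · 1 = 1
  d = 2: σ(2) · μ(1154/2) = 3 · -1 = -3
  d = 577: σ(577) · μ(1154/577) = 578 · -1 = -578
  d = 1154: σ(1154) · μ(1154/1154) = 1734 · 1 = 1734
Summing: (σ * μ)(1154) = 1 + -3 + -578 + 1734 = 1154.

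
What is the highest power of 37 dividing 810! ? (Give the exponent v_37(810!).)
v_37(810!) = 21

Legendre's formula: v_p(n!) = Σ_{k ≥ 1} ⌊n / p^k⌋. For p = 37, n = 810, the terms are:
  ⌊810/37^1⌋ = ⌊810/37⌋ = 21
(the next term ⌊810/37^2⌋ = 0, terminating the sum). Summing: v_37(810!) = 21 = 21.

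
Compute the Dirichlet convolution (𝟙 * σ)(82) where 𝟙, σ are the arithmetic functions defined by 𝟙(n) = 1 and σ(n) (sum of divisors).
(𝟙 * σ)(82) = 172

Divisors of 82: [1, 2, 41, 82]. For each d | 82:
  d = 1: 𝟙(1) · σ(82/1) = 1 · 126 = 126
  d = 2: 𝟙(2) · σ(82/2) = 1 · 42 = 42
  d = 41: 𝟙(41) · σ(82/41) = 1 · 3 = 3
  d = 82: 𝟙(82) · σ(82/82) = 1 · 1 = 1
Summing: (𝟙 * σ)(82) = 126 + 42 + 3 + 1 = 172.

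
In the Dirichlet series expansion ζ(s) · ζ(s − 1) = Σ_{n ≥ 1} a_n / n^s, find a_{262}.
σ(262) = 396

In the product (Σ m^0/m^s)(Σ k / k^s) = Σ (Σ_{d | n} d) / n^s, the coefficient of 1/n^s is σ(n) = Σ_{d | n} d. For n = 262, divisors are [1, 2, 131, 262]; summing: σ(262) = 396.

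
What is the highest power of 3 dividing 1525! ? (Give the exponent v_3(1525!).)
v_3(1525!) = 759

Legendre's formula: v_p(n!) = Σ_{k ≥ 1} ⌊n / p^k⌋. For p = 3, n = 1525, the terms are:
  ⌊1525/3^1⌋ = ⌊1525/3⌋ = 508
  ⌊1525/3^2⌋ = ⌊1525/9⌋ = 169
  ⌊1525/3^3⌋ = ⌊1525/27⌋ = 56
  ⌊1525/3^4⌋ = ⌊1525/81⌋ = 18
  ⌊1525/3^5⌋ = ⌊1525/243⌋ = 6
  ⌊1525/3^6⌋ = ⌊1525/729⌋ = 2
(the next term ⌊1525/3^7⌋ = 0, terminating the sum). Summing: v_3(1525!) = 508 + 169 + 56 + 18 + 6 + 2 = 759.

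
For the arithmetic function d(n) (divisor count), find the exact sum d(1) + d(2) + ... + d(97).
Σ_{n ≤ 97} d(n) = 461

Compute d(n) for each 1 ≤ n ≤ 97: d(1) = 1, d(2) = 2, d(3) = 2, d(4) = 3, d(5) = 2, d(6) = 4, d(7) = 2, d(8) = 4, d(9) = 3, d(10) = 4, d(11) = 2, d(12) = 6, d(13) = 2, d(14) = 4, d(15) = 4, d(16) = 5, d(17) = 2, d(18) = 6, d(19) = 2, d(20) = 6, d(21) = 4, d(22) = 4, d(23) = 2, d(24) = 8, d(25) = 3, d(26) = 4, d(27) = 4, d(28) = 6, d(29) = 2, d(30) = 8, d(31) = 2, d(32) = 6, d(33) = 4, d(34) = 4, d(35) = 4, d(36) = 9, d(37) = 2, d(38) = 4, d(39) = 4, d(40) = 8, d(41) = 2, d(42) = 8, d(43) = 2, d(44) = 6, d(45) = 6, d(46) = 4, d(47) = 2, d(48) = 10, d(49) = 3, d(50) = 6, d(51) = 4, d(52) = 6, d(53) = 2, d(54) = 8, d(55) = 4, d(56) = 8, d(57) = 4, d(58) = 4, d(59) = 2, d(60) = 12, d(61) = 2, d(62) = 4, d(63) = 6, d(64) = 7, d(65) = 4, d(66) = 8, d(67) = 2, d(68) = 6, d(69) = 4, d(70) = 8, d(71) = 2, d(72) = 12, d(73) = 2, d(74) = 4, d(75) = 6, d(76) = 6, d(77) = 4, d(78) = 8, d(79) = 2, d(80) = 10, d(81) = 5, d(82) = 4, d(83) = 2, d(84) = 12, d(85) = 4, d(86) = 4, d(87) = 4, d(88) = 8, d(89) = 2, d(90) = 12, d(91) = 4, d(92) = 6, d(93) = 4, d(94) = 4, d(95) = 4, d(96) = 12, d(97) = 2. Summing all 97 values: 461. (Dirichlet's divisor formula: Σ_{n ≤ x} d(n) = x ln(x) + (2γ − 1) x + O(√x). For x = 97, the asymptotic estimate is ≈ 458.73.)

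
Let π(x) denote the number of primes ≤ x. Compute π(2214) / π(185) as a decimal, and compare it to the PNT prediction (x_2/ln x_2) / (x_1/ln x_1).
π(2214)/π(185) = 330/42 ≈ 7.8571;  PNT prediction ≈ 8.1109.

π(185) = 42 and π(2214) = 330, so π(2214)/π(185) ≈ 7.8571. The PNT-predicted ratio is (2214/ln(2214)) / (185/ln(185)) ≈ 8.1109. The two agree to within a few percent, as expected.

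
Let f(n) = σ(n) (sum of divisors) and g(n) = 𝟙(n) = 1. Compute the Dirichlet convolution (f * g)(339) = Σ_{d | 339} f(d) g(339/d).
(σ * 𝟙)(339) = 575

Divisors of 339: [1, 3, 113, 339]. For each d | 339:
  d = 1: σ(1) · 𝟙(339/1) = 1 · 1 = 1
  d = 3: σ(3) · 𝟙(339/3) = 4 · 1 = 4
  d = 113: σ(113) · 𝟙(339/113) = 114 · 1 = 114
  d = 339: σ(339) · 𝟙(339/339) = 456 · 1 = 456
Summing: (σ * 𝟙)(339) = 1 + 4 + 114 + 456 = 575.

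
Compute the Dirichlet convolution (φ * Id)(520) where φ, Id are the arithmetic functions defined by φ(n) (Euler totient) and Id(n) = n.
(φ * Id)(520) = 4500

Divisors of 520: [1, 2, 4, 5, 8, 10, 13, 20, 26, 40, 52, 65, 104, 130, 260, 520]. For each d | 520:
  d = 1: φ(1) · Id(520/1) = 1 · 520 = 520
  d = 2: φ(2) · Id(520/2) = 1 · 260 = 260
  d = 4: φ(4) · Id(520/4) = 2 · 130 = 260
  d = 5: φ(5) · Id(520/5) = 4 · 104 = 416
  d = 8: φ(8) · Id(520/8) = 4 · 65 = 260
  d = 10: φ(10) · Id(520/10) = 4 · 52 = 208
  d = 13: φ(13) · Id(520/13) = 12 · 40 = 480
  d = 20: φ(20) · Id(520/20) = 8 · 26 = 208
  d = 26: φ(26) · Id(520/26) = 12 · 20 = 240
  d = 40: φ(40) · Id(520/40) = 16 · 13 = 208
  d = 52: φ(52) · Id(520/52) = 24 · 10 = 240
  d = 65: φ(65) · Id(520/65) = 48 · 8 = 384
  d = 104: φ(104) · Id(520/104) = 48 · 5 = 240
  d = 130: φ(130) · Id(520/130) = 48 · 4 = 192
  d = 260: φ(260) · Id(520/260) = 96 · 2 = 192
  d = 520: φ(520) · Id(520/520) = 192 · 1 = 192
Summing: (φ * Id)(520) = 520 + 260 + 260 + 416 + 260 + 208 + 480 + 208 + 240 + 208 + 240 + 384 + 240 + 192 + 192 + 192 = 4500.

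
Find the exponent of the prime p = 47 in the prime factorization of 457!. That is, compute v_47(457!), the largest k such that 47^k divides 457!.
v_47(457!) = 9

Legendre's formula: v_p(n!) = Σ_{k ≥ 1} ⌊n / p^k⌋. For p = 47, n = 457, the terms are:
  ⌊457/47^1⌋ = ⌊457/47⌋ = 9
(the next term ⌊457/47^2⌋ = 0, terminating the sum). Summing: v_47(457!) = 9 = 9.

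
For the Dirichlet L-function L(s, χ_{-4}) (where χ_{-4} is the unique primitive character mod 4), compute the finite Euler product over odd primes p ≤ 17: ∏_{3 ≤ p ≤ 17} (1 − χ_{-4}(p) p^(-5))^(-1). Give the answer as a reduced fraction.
∏ = 995046576444811700184375/998883930440647295664128

The odd primes p ≤ 17 are [3, 5, 7, 11, 13, 17]. For each, χ(p) = 1 if p ≡ 1 mod 4, χ(p) = −1 if p ≡ 3 mod 4. Taking (1 − χ(p)/p^5)^(-1) = p^5/(p^5 − χ(p)): (1 − (-1)/3^5)^(-1) · (1 − (1)/5^5)^(-1) · (1 − (-1)/7^5)^(-1) · (1 − (-1)/11^5)^(-1) · (1 − (1)/13^5)^(-1) · (1 − (1)/17^5)^(-1) = 995046576444811700184375/998883930440647295664128.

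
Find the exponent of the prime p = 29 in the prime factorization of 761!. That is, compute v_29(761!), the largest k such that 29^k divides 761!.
v_29(761!) = 26

Legendre's formula: v_p(n!) = Σ_{k ≥ 1} ⌊n / p^k⌋. For p = 29, n = 761, the terms are:
  ⌊761/29^1⌋ = ⌊761/29⌋ = 26
(the next term ⌊761/29^2⌋ = 0, terminating the sum). Summing: v_29(761!) = 26 = 26.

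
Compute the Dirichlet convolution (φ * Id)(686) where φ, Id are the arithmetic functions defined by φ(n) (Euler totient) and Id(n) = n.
(φ * Id)(686) = 3675

Divisors of 686: [1, 2, 7, 14, 49, 98, 343, 686]. For each d | 686:
  d = 1: φ(1) · Id(686/1) = 1 · 686 = 686
  d = 2: φ(2) · Id(686/2) = 1 · 343 = 343
  d = 7: φ(7) · Id(686/7) = 6 · 98 = 588
  d = 14: φ(14) · Id(686/14) = 6 · 49 = 294
  d = 49: φ(49) · Id(686/49) = 42 · 14 = 588
  d = 98: φ(98) · Id(686/98) = 42 · 7 = 294
  d = 343: φ(343) · Id(686/343) = 294 · 2 = 588
  d = 686: φ(686) · Id(686/686) = 294 · 1 = 294
Summing: (φ * Id)(686) = 686 + 343 + 588 + 294 + 588 + 294 + 588 + 294 = 3675.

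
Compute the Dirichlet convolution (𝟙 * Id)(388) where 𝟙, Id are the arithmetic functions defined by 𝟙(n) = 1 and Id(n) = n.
(𝟙 * Id)(388) = 686

Divisors of 388: [1, 2, 4, 97, 194, 388]. For each d | 388:
  d = 1: 𝟙(1) · Id(388/1) = 1 · 388 = 388
  d = 2: 𝟙(2) · Id(388/2) = 1 · 194 = 194
  d = 4: 𝟙(4) · Id(388/4) = 1 · 97 = 97
  d = 97: 𝟙(97) · Id(388/97) = 1 · 4 = 4
  d = 194: 𝟙(194) · Id(388/194) = 1 · 2 = 2
  d = 388: 𝟙(388) · Id(388/388) = 1 · 1 = 1
Summing: (𝟙 * Id)(388) = 388 + 194 + 97 + 4 + 2 + 1 = 686.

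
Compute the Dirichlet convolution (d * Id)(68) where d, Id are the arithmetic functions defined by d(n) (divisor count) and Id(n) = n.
(d * Id)(68) = 209

Divisors of 68: [1, 2, 4, 17, 34, 68]. For each d | 68:
  d = 1: d(1) · Id(68/1) = 1 · 68 = 68
  d = 2: d(2) · Id(68/2) = 2 · 34 = 68
  d = 4: d(4) · Id(68/4) = 3 · 17 = 51
  d = 17: d(17) · Id(68/17) = 2 · 4 = 8
  d = 34: d(34) · Id(68/34) = 4 · 2 = 8
  d = 68: d(68) · Id(68/68) = 6 · 1 = 6
Summing: (d * Id)(68) = 68 + 68 + 51 + 8 + 8 + 6 = 209.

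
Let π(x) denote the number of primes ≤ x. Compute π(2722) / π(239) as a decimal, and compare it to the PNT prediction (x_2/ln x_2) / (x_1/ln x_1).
π(2722)/π(239) = 397/52 ≈ 7.6346;  PNT prediction ≈ 7.8861.

π(239) = 52 and π(2722) = 397, so π(2722)/π(239) ≈ 7.6346. The PNT-predicted ratio is (2722/ln(2722)) / (239/ln(239)) ≈ 7.8861. The two agree to within a few percent, as expected.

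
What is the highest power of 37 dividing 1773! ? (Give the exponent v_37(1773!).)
v_37(1773!) = 48

Legendre's formula: v_p(n!) = Σ_{k ≥ 1} ⌊n / p^k⌋. For p = 37, n = 1773, the terms are:
  ⌊1773/37^1⌋ = ⌊1773/37⌋ = 47
  ⌊1773/37^2⌋ = ⌊1773/1369⌋ = 1
(the next term ⌊1773/37^3⌋ = 0, terminating the sum). Summing: v_37(1773!) = 47 + 1 = 48.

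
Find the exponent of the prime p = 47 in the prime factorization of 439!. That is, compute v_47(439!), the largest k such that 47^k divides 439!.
v_47(439!) = 9

Legendre's formula: v_p(n!) = Σ_{k ≥ 1} ⌊n / p^k⌋. For p = 47, n = 439, the terms are:
  ⌊439/47^1⌋ = ⌊439/47⌋ = 9
(the next term ⌊439/47^2⌋ = 0, terminating the sum). Summing: v_47(439!) = 9 = 9.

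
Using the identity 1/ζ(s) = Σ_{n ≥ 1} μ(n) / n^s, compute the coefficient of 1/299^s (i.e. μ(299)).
μ(299) = 1

Factor n = 299 = 13 · 23. μ(n) = 0 if any exponent ≥ 2 (not squarefree); otherwise μ(n) = (−1)^{ω(n)} where ω(n) is the number of distinct prime factors. Applying: μ(299) = 1.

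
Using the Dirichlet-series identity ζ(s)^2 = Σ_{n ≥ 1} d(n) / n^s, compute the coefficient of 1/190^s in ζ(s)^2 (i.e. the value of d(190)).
d(190) = 8

ζ(s)^2 = (Σ 1/m^s)(Σ 1/k^s). The coefficient of 1/n^s in the product is the number of ordered pairs (m, k) with mk = n, which equals d(n). For n = 190, divisors are [1, 2, 5, 10, 19, 38, 95, 190], so d(190) = 8.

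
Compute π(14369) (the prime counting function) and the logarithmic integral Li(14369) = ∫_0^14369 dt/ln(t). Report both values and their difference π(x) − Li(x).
π(14369) = 1684;  Li(14369) ≈ 1710.86;  π(x) − Li(x) ≈ -26.86.

Direct count of primes ≤ 14369 gives π(14369) = 1684. Numerical evaluation of the logarithmic integral gives Li(14369) ≈ 1710.86. The difference π(x) − Li(x) ≈ -26.86 is typically negative for small/moderate x (Li(x) overestimates), though Littlewood's theorem shows this sign changes infinitely often.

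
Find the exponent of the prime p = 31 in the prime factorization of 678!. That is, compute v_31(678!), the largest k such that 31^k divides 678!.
v_31(678!) = 21

Legendre's formula: v_p(n!) = Σ_{k ≥ 1} ⌊n / p^k⌋. For p = 31, n = 678, the terms are:
  ⌊678/31^1⌋ = ⌊678/31⌋ = 21
(the next term ⌊678/31^2⌋ = 0, terminating the sum). Summing: v_31(678!) = 21 = 21.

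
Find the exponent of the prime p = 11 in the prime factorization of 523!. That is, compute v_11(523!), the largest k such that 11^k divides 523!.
v_11(523!) = 51

Legendre's formula: v_p(n!) = Σ_{k ≥ 1} ⌊n / p^k⌋. For p = 11, n = 523, the terms are:
  ⌊523/11^1⌋ = ⌊523/11⌋ = 47
  ⌊523/11^2⌋ = ⌊523/121⌋ = 4
(the next term ⌊523/11^3⌋ = 0, terminating the sum). Summing: v_11(523!) = 47 + 4 = 51.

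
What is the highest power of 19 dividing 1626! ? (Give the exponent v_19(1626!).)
v_19(1626!) = 89

Legendre's formula: v_p(n!) = Σ_{k ≥ 1} ⌊n / p^k⌋. For p = 19, n = 1626, the terms are:
  ⌊1626/19^1⌋ = ⌊1626/19⌋ = 85
  ⌊1626/19^2⌋ = ⌊1626/361⌋ = 4
(the next term ⌊1626/19^3⌋ = 0, terminating the sum). Summing: v_19(1626!) = 85 + 4 = 89.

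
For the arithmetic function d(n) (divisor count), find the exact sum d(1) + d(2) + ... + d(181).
Σ_{n ≤ 181} d(n) = 973

Compute d(n) for each 1 ≤ n ≤ 181: d(1) = 1, d(2) = 2, d(3) = 2, d(4) = 3, d(5) = 2, d(6) = 4, d(7) = 2, d(8) = 4, d(9) = 3, d(10) = 4, d(11) = 2, d(12) = 6, d(13) = 2, d(14) = 4, d(15) = 4, d(16) = 5, d(17) = 2, d(18) = 6, d(19) = 2, d(20) = 6, d(21) = 4, d(22) = 4, d(23) = 2, d(24) = 8, d(25) = 3, d(26) = 4, d(27) = 4, d(28) = 6, d(29) = 2, d(30) = 8, d(31) = 2, d(32) = 6, d(33) = 4, d(34) = 4, d(35) = 4, d(36) = 9, d(37) = 2, d(38) = 4, d(39) = 4, d(40) = 8, d(41) = 2, d(42) = 8, d(43) = 2, d(44) = 6, d(45) = 6, d(46) = 4, d(47) = 2, d(48) = 10, d(49) = 3, d(50) = 6, d(51) = 4, d(52) = 6, d(53) = 2, d(54) = 8, d(55) = 4, d(56) = 8, d(57) = 4, d(58) = 4, d(59) = 2, d(60) = 12, d(61) = 2, d(62) = 4, d(63) = 6, d(64) = 7, d(65) = 4, d(66) = 8, d(67) = 2, d(68) = 6, d(69) = 4, d(70) = 8, d(71) = 2, d(72) = 12, d(73) = 2, d(74) = 4, d(75) = 6, d(76) = 6, d(77) = 4, d(78) = 8, d(79) = 2, d(80) = 10, d(81) = 5, d(82) = 4, d(83) = 2, d(84) = 12, d(85) = 4, d(86) = 4, d(87) = 4, d(88) = 8, d(89) = 2, d(90) = 12, d(91) = 4, d(92) = 6, d(93) = 4, d(94) = 4, d(95) = 4, d(96) = 12, d(97) = 2, d(98) = 6, d(99) = 6, d(100) = 9, d(101) = 2, d(102) = 8, d(103) = 2, d(104) = 8, d(105) = 8, d(106) = 4, d(107) = 2, d(108) = 12, d(109) = 2, d(110) = 8, d(111) = 4, d(112) = 10, d(113) = 2, d(114) = 8, d(115) = 4, d(116) = 6, d(117) = 6, d(118) = 4, d(119) = 4, d(120) = 16, d(121) = 3, d(122) = 4, d(123) = 4, d(124) = 6, d(125) = 4, d(126) = 12, d(127) = 2, d(128) = 8, d(129) = 4, d(130) = 8, d(131) = 2, d(132) = 12, d(133) = 4, d(134) = 4, d(135) = 8, d(136) = 8, d(137) = 2, d(138) = 8, d(139) = 2, d(140) = 12, d(141) = 4, d(142) = 4, d(143) = 4, d(144) = 15, d(145) = 4, d(146) = 4, d(147) = 6, d(148) = 6, d(149) = 2, d(150) = 12, d(151) = 2, d(152) = 8, d(153) = 6, d(154) = 8, d(155) = 4, d(156) = 12, d(157) = 2, d(158) = 4, d(159) = 4, d(160) = 12, d(161) = 4, d(162) = 10, d(163) = 2, d(164) = 6, d(165) = 8, d(166) = 4, d(167) = 2, d(168) = 16, d(169) = 3, d(170) = 8, d(171) = 6, d(172) = 6, d(173) = 2, d(174) = 8, d(175) = 6, d(176) = 10, d(177) = 4, d(178) = 4, d(179) = 2, d(180) = 18, d(181) = 2. Summing all 181 values: 973. (Dirichlet's divisor formula: Σ_{n ≤ x} d(n) = x ln(x) + (2γ − 1) x + O(√x). For x = 181, the asymptotic estimate is ≈ 968.88.)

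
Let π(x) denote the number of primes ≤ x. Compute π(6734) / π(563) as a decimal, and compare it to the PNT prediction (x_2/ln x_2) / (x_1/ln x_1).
π(6734)/π(563) = 868/103 ≈ 8.4272;  PNT prediction ≈ 8.5936.

π(563) = 103 and π(6734) = 868, so π(6734)/π(563) ≈ 8.4272. The PNT-predicted ratio is (6734/ln(6734)) / (563/ln(563)) ≈ 8.5936. The two agree to within a few percent, as expected.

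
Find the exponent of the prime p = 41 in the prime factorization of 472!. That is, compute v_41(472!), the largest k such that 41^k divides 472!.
v_41(472!) = 11

Legendre's formula: v_p(n!) = Σ_{k ≥ 1} ⌊n / p^k⌋. For p = 41, n = 472, the terms are:
  ⌊472/41^1⌋ = ⌊472/41⌋ = 11
(the next term ⌊472/41^2⌋ = 0, terminating the sum). Summing: v_41(472!) = 11 = 11.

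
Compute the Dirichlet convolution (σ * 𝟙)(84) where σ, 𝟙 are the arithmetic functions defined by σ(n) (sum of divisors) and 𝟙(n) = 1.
(σ * 𝟙)(84) = 495

Divisors of 84: [1, 2, 3, 4, 6, 7, 12, 14, 21, 28, 42, 84]. For each d | 84:
  d = 1: σ(1) · 𝟙(84/1) = 1 · 1 = 1
  d = 2: σ(2) · 𝟙(84/2) = 3 · 1 = 3
  d = 3: σ(3) · 𝟙(84/3) = 4 · 1 = 4
  d = 4: σ(4) · 𝟙(84/4) = 7 · 1 = 7
  d = 6: σ(6) · 𝟙(84/6) = 12 · 1 = 12
  d = 7: σ(7) · 𝟙(84/7) = 8 · 1 = 8
  d = 12: σ(12) · 𝟙(84/12) = 28 · 1 = 28
  d = 14: σ(14) · 𝟙(84/14) = 24 · 1 = 24
  d = 21: σ(21) · 𝟙(84/21) = 32 · 1 = 32
  d = 28: σ(28) · 𝟙(84/28) = 56 · 1 = 56
  d = 42: σ(42) · 𝟙(84/42) = 96 · 1 = 96
  d = 84: σ(84) · 𝟙(84/84) = 224 · 1 = 224
Summing: (σ * 𝟙)(84) = 1 + 3 + 4 + 7 + 12 + 8 + 28 + 24 + 32 + 56 + 96 + 224 = 495.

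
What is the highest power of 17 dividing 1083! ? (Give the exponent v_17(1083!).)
v_17(1083!) = 66

Legendre's formula: v_p(n!) = Σ_{k ≥ 1} ⌊n / p^k⌋. For p = 17, n = 1083, the terms are:
  ⌊1083/17^1⌋ = ⌊1083/17⌋ = 63
  ⌊1083/17^2⌋ = ⌊1083/289⌋ = 3
(the next term ⌊1083/17^3⌋ = 0, terminating the sum). Summing: v_17(1083!) = 63 + 3 = 66.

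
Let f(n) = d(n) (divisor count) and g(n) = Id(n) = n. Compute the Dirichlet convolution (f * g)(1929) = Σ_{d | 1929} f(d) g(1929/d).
(d * Id)(1929) = 3225

Divisors of 1929: [1, 3, 643, 1929]. For each d | 1929:
  d = 1: d(1) · Id(1929/1) = 1 · 1929 = 1929
  d = 3: d(3) · Id(1929/3) = 2 · 643 = 1286
  d = 643: d(643) · Id(1929/643) = 2 · 3 = 6
  d = 1929: d(1929) · Id(1929/1929) = 4 · 1 = 4
Summing: (d * Id)(1929) = 1929 + 1286 + 6 + 4 = 3225.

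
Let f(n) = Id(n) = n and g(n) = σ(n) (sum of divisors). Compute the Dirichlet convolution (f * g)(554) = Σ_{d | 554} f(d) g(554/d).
(Id * σ)(554) = 2775

Divisors of 554: [1, 2, 277, 554]. For each d | 554:
  d = 1: Id(1) · σ(554/1) = 1 · 834 = 834
  d = 2: Id(2) · σ(554/2) = 2 · 278 = 556
  d = 277: Id(277) · σ(554/277) = 277 · 3 = 831
  d = 554: Id(554) · σ(554/554) = 554 · 1 = 554
Summing: (Id * σ)(554) = 834 + 556 + 831 + 554 = 2775.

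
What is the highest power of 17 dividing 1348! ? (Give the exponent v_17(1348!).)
v_17(1348!) = 83

Legendre's formula: v_p(n!) = Σ_{k ≥ 1} ⌊n / p^k⌋. For p = 17, n = 1348, the terms are:
  ⌊1348/17^1⌋ = ⌊1348/17⌋ = 79
  ⌊1348/17^2⌋ = ⌊1348/289⌋ = 4
(the next term ⌊1348/17^3⌋ = 0, terminating the sum). Summing: v_17(1348!) = 79 + 4 = 83.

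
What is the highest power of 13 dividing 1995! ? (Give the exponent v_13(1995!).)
v_13(1995!) = 164

Legendre's formula: v_p(n!) = Σ_{k ≥ 1} ⌊n / p^k⌋. For p = 13, n = 1995, the terms are:
  ⌊1995/13^1⌋ = ⌊1995/13⌋ = 153
  ⌊1995/13^2⌋ = ⌊1995/169⌋ = 11
(the next term ⌊1995/13^3⌋ = 0, terminating the sum). Summing: v_13(1995!) = 153 + 11 = 164.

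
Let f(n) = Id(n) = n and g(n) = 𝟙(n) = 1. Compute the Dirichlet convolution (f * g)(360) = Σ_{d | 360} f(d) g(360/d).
(Id * 𝟙)(360) = 1170

Divisors of 360: [1, 2, 3, 4, 5, 6, 8, 9, 10, 12, 15, 18, 20, 24, 30, 36, 40, 45, 60, 72, 90, 120, 180, 360]. For each d | 360:
  d = 1: Id(1) · 𝟙(360/1) = 1 · 1 = 1
  d = 2: Id(2) · 𝟙(360/2) = 2 · 1 = 2
  d = 3: Id(3) · 𝟙(360/3) = 3 · 1 = 3
  d = 4: Id(4) · 𝟙(360/4) = 4 · 1 = 4
  d = 5: Id(5) · 𝟙(360/5) = 5 · 1 = 5
  d = 6: Id(6) · 𝟙(360/6) = 6 · 1 = 6
  d = 8: Id(8) · 𝟙(360/8) = 8 · 1 = 8
  d = 9: Id(9) · 𝟙(360/9) = 9 · 1 = 9
  d = 10: Id(10) · 𝟙(360/10) = 10 · 1 = 10
  d = 12: Id(12) · 𝟙(360/12) = 12 · 1 = 12
  d = 15: Id(15) · 𝟙(360/15) = 15 · 1 = 15
  d = 18: Id(18) · 𝟙(360/18) = 18 · 1 = 18
  d = 20: Id(20) · 𝟙(360/20) = 20 · 1 = 20
  d = 24: Id(24) · 𝟙(360/24) = 24 · 1 = 24
  d = 30: Id(30) · 𝟙(360/30) = 30 · 1 = 30
  d = 36: Id(36) · 𝟙(360/36) = 36 · 1 = 36
  d = 40: Id(40) · 𝟙(360/40) = 40 · 1 = 40
  d = 45: Id(45) · 𝟙(360/45) = 45 · 1 = 45
  d = 60: Id(60) · 𝟙(360/60) = 60 · 1 = 60
  d = 72: Id(72) · 𝟙(360/72) = 72 · 1 = 72
  d = 90: Id(90) · 𝟙(360/90) = 90 · 1 = 90
  d = 120: Id(120) · 𝟙(360/120) = 120 · 1 = 120
  d = 180: Id(180) · 𝟙(360/180) = 180 · 1 = 180
  d = 360: Id(360) · 𝟙(360/360) = 360 · 1 = 360
Summing: (Id * 𝟙)(360) = 1 + 2 + 3 + 4 + 5 + 6 + 8 + 9 + 10 + 12 + 15 + 18 + 20 + 24 + 30 + 36 + 40 + 45 + 60 + 72 + 90 + 120 + 180 + 360 = 1170.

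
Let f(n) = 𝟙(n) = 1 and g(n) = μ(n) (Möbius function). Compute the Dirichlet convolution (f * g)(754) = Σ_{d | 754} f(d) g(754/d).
(𝟙 * μ)(754) = 0

Divisors of 754: [1, 2, 13, 26, 29, 58, 377, 754]. For each d | 754:
  d = 1: 𝟙(1) · μ(754/1) = 1 · -1 = -1
  d = 2: 𝟙(2) · μ(754/2) = 1 · 1 = 1
  d = 13: 𝟙(13) · μ(754/13) = 1 · 1 = 1
  d = 26: 𝟙(26) · μ(754/26) = 1 · -1 = -1
  d = 29: 𝟙(29) · μ(754/29) = 1 · 1 = 1
  d = 58: 𝟙(58) · μ(754/58) = 1 · -1 = -1
  d = 377: 𝟙(377) · μ(754/377) = 1 · -1 = -1
  d = 754: 𝟙(754) · μ(754/754) = 1 · 1 = 1
Summing: (𝟙 * μ)(754) = -1 + 1 + 1 + -1 + 1 + -1 + -1 + 1 = 0.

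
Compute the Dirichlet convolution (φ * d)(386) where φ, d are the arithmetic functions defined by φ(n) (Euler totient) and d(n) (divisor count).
(φ * d)(386) = 582

Divisors of 386: [1, 2, 193, 386]. For each d | 386:
  d = 1: φ(1) · d(386/1) = 1 · 4 = 4
  d = 2: φ(2) · d(386/2) = 1 · 2 = 2
  d = 193: φ(193) · d(386/193) = 192 · 2 = 384
  d = 386: φ(386) · d(386/386) = 192 · 1 = 192
Summing: (φ * d)(386) = 4 + 2 + 384 + 192 = 582.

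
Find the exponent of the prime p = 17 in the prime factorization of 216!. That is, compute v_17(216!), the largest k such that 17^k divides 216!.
v_17(216!) = 12

Legendre's formula: v_p(n!) = Σ_{k ≥ 1} ⌊n / p^k⌋. For p = 17, n = 216, the terms are:
  ⌊216/17^1⌋ = ⌊216/17⌋ = 12
(the next term ⌊216/17^2⌋ = 0, terminating the sum). Summing: v_17(216!) = 12 = 12.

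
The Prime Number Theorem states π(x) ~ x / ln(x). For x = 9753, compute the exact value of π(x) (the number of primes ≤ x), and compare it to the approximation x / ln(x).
π(9753) = 1203;  x/ln(x) ≈ 1061.80;  relative error ≈ 11.74%.

Directly count primes up to 9753: π(9753) = 1203. The PNT approximation gives 9753/ln(9753) ≈ 9753/9.18533 ≈ 1061.80. Relative error (π(x) − x/ln(x)) / π(x) ≈ 11.74%; the approximation is known to undercount slightly (Li(x) is a better estimate).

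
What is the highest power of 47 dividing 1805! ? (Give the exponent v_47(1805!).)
v_47(1805!) = 38

Legendre's formula: v_p(n!) = Σ_{k ≥ 1} ⌊n / p^k⌋. For p = 47, n = 1805, the terms are:
  ⌊1805/47^1⌋ = ⌊1805/47⌋ = 38
(the next term ⌊1805/47^2⌋ = 0, terminating the sum). Summing: v_47(1805!) = 38 = 38.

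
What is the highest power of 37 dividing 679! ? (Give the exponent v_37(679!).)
v_37(679!) = 18

Legendre's formula: v_p(n!) = Σ_{k ≥ 1} ⌊n / p^k⌋. For p = 37, n = 679, the terms are:
  ⌊679/37^1⌋ = ⌊679/37⌋ = 18
(the next term ⌊679/37^2⌋ = 0, terminating the sum). Summing: v_37(679!) = 18 = 18.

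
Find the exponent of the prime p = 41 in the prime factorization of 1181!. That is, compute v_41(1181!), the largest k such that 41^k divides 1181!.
v_41(1181!) = 28

Legendre's formula: v_p(n!) = Σ_{k ≥ 1} ⌊n / p^k⌋. For p = 41, n = 1181, the terms are:
  ⌊1181/41^1⌋ = ⌊1181/41⌋ = 28
(the next term ⌊1181/41^2⌋ = 0, terminating the sum). Summing: v_41(1181!) = 28 = 28.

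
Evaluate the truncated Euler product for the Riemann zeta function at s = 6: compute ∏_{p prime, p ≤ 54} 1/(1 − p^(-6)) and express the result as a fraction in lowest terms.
∏ = 16399916697843255011967930971578711261087839227653922144798329822985430357794635/16120340632419383592544649060829667066167081196619966516987203957241678930116608

The primes p ≤ 54 are [2, 3, 5, 7, 11, 13, 17, 19, 23, 29, 31, 37, 41, 43, 47, 53]. For each prime, (1 − 1/p^6)^(-1) = p^6 / (p^6 − 1). The product is (1 − 1/2^6)^(-1), (1 − 1/3^6)^(-1), (1 − 1/5^6)^(-1), (1 − 1/7^6)^(-1), (1 − 1/11^6)^(-1), (1 − 1/13^6)^(-1), (1 − 1/17^6)^(-1), (1 − 1/19^6)^(-1), (1 − 1/23^6)^(-1), (1 − 1/29^6)^(-1), (1 − 1/31^6)^(-1), (1 − 1/37^6)^(-1), (1 − 1/41^6)^(-1), (1 − 1/43^6)^(-1), (1 − 1/47^6)^(-1), (1 − 1/53^6)^(-1) = ∏ p^6 / (p^6 − 1) = 16399916697843255011967930971578711261087839227653922144798329822985430357794635/16120340632419383592544649060829667066167081196619966516987203957241678930116608.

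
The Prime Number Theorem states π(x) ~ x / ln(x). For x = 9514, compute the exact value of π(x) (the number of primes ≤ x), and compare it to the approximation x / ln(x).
π(9514) = 1178;  x/ln(x) ≈ 1038.59;  relative error ≈ 11.83%.

Directly count primes up to 9514: π(9514) = 1178. The PNT approximation gives 9514/ln(9514) ≈ 9514/9.16052 ≈ 1038.59. Relative error (π(x) − x/ln(x)) / π(x) ≈ 11.83%; the approximation is known to undercount slightly (Li(x) is a better estimate).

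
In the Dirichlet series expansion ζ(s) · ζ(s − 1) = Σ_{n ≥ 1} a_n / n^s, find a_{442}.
σ(442) = 756

In the product (Σ m^0/m^s)(Σ k / k^s) = Σ (Σ_{d | n} d) / n^s, the coefficient of 1/n^s is σ(n) = Σ_{d | n} d. For n = 442, divisors are [1, 2, 13, 17, 26, 34, 221, 442]; summing: σ(442) = 756.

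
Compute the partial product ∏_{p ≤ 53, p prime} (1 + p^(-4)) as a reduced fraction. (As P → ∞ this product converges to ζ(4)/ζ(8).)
∏ = 22191296873353842710281222970410269196792920578371108176528669216114688/20586999778381633591344384332656221508370849439367985929948634732675625

The primes p ≤ 53 are [2, 3, 5, 7, 11, 13, 17, 19, 23, 29, 31, 37, 41, 43, 47, 53]. For each, (1 + 1/p^4) = (p^4 + 1)/p^4. Multiplying these fractions over p ∈ [2, 3, 5, 7, 11, 13, 17, 19, 23, 29, 31, 37, 41, 43, 47, 53] gives 22191296873353842710281222970410269196792920578371108176528669216114688/20586999778381633591344384332656221508370849439367985929948634732675625. (In the limit P → ∞ this tends to ζ(4)/ζ(8).)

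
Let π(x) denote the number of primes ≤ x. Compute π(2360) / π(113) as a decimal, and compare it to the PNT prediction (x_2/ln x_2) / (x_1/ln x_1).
π(2360)/π(113) = 350/30 ≈ 11.6667;  PNT prediction ≈ 12.7126.

π(113) = 30 and π(2360) = 350, so π(2360)/π(113) ≈ 11.6667. The PNT-predicted ratio is (2360/ln(2360)) / (113/ln(113)) ≈ 12.7126. The two agree to within a few percent, as expected.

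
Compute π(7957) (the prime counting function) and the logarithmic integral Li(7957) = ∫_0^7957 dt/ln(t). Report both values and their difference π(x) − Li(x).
π(7957) = 1005;  Li(7957) ≈ 1021.63;  π(x) − Li(x) ≈ -16.63.

Direct count of primes ≤ 7957 gives π(7957) = 1005. Numerical evaluation of the logarithmic integral gives Li(7957) ≈ 1021.63. The difference π(x) − Li(x) ≈ -16.63 is typically negative for small/moderate x (Li(x) overestimates), though Littlewood's theorem shows this sign changes infinitely often.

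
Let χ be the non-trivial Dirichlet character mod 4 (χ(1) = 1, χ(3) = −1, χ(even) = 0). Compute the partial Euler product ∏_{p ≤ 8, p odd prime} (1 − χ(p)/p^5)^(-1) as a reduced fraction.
∏ = 12762815625/12811998848

The odd primes p ≤ 8 are [3, 5, 7]. For each, χ(p) = 1 if p ≡ 1 mod 4, χ(p) = −1 if p ≡ 3 mod 4. Taking (1 − χ(p)/p^5)^(-1) = p^5/(p^5 − χ(p)): (1 − (-1)/3^5)^(-1) · (1 − (1)/5^5)^(-1) · (1 − (-1)/7^5)^(-1) = 12762815625/12811998848.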